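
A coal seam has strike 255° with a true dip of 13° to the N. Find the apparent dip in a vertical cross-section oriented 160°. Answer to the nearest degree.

Angle between strike (255°) and section (160°): β = 85°.
tan(apparent dip) = tan 13° · sin 85° = 0.2300
α = arctan(0.2300) = 12.95°

13°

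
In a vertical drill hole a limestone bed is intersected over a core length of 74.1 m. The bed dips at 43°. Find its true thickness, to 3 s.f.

True thickness t = h · cos(dip) = 74.1 × cos 43°
t = 74.1 × 0.7314 = 54.193 m

54.2 m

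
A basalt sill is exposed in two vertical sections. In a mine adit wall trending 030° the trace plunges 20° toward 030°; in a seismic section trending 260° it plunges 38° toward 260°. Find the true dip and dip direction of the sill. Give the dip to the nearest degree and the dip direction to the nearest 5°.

The two traces are lines in the plane: v₁ = (sin 30°·cos 20°, cos 30°·cos 20°, −sin 20°), v₂ = (sin 260°·cos 38°, cos 260°·cos 38°, −sin 38°).
The plane normal is n = v₁ × v₂ ∝ (-0.548, 0.555, 0.567).
Dip δ = arctan(|n_h|/n_z) = arctan(0.780/0.567) = 54.0°.
Dip direction = azimuth of (n_x, n_y) = atan2(-0.548, 0.555) = 315°.

true dip 54°, dip direction 315°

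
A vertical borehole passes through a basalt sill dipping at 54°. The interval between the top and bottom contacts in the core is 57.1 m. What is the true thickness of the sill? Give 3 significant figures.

True thickness t = h · cos(dip) = 57.1 × cos 54°
t = 57.1 × 0.5878 = 33.563 m

33.6 m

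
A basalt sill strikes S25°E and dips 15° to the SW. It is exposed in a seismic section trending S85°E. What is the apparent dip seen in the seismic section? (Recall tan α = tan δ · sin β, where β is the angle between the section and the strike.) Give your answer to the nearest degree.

13°

Angle between strike (S25°E) and section (S85°E): β = 60°.
tan(apparent dip) = tan 15° · sin 60° = 0.2321
α = arctan(0.2321) = 13.06°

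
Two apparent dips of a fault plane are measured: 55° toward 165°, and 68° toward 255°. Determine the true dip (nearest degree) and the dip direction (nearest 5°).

true dip 71°, dip direction 225°

The two traces are lines in the plane: v₁ = (sin 165°·cos 55°, cos 165°·cos 55°, −sin 55°), v₂ = (sin 255°·cos 68°, cos 255°·cos 68°, −sin 68°).
Cross product v₁ × v₂ gives the pole to the plane: n ∝ (-0.434, -0.434, 0.215).
True dip = arccos(n_z / |n|) = arccos(0.3303) = 70.7°.
The horizontal component of n points toward azimuth atan2(n_x, n_y) = 225°, the dip direction.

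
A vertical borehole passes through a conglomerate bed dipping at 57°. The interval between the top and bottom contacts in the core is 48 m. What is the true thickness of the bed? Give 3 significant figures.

True thickness t = h · cos(dip) = 48 × cos 57°
t = 48 × 0.5446 = 26.143 m

26.1 m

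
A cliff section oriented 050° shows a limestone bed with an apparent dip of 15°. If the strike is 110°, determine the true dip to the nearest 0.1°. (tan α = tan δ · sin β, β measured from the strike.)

17.2°

β = acute angle between strike 110° and section 050° = 60°.
tan(true dip) = tan 15° / sin 60° = 0.3094
δ = arctan(0.3094) = 17.19°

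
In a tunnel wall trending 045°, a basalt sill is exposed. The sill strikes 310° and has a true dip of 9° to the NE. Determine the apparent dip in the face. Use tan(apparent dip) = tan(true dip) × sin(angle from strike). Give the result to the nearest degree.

The section lies 85° from the strike.
tan α = tan 9° × sin 85° = 0.1584 × 0.9962 = 0.1578
apparent dip = arctan 0.1578 = 8.97°

9°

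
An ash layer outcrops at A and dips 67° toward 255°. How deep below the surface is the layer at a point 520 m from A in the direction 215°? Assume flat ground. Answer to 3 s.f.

938 m

The hole lies 40° from the dip direction, so the down-dip offset is 520 × cos 40° = 398.34 m.
Depth = down-dip offset × tan(dip) = 398.34 × tan 67° = 398.34 × 2.3559
Depth = 938.44 m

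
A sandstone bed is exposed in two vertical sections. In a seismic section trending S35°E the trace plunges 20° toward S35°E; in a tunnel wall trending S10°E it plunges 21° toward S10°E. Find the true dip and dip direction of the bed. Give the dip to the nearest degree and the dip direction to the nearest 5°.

true dip 21°, dip direction 165°

Represent each trace as a vector plunging at its apparent dip toward its trend (east-north-up frame): v₁ = (0.539, -0.770, -0.342), v₂ = (0.162, -0.919, -0.358).
Cross product v₁ × v₂ gives the pole to the plane: n ∝ (0.039, -0.138, 0.371).
True dip = arccos(n_z / |n|) = arccos(0.9330) = 21.1°.
Dip direction = atan2(0.039, -0.138) = 164° (azimuth of n's horizontal projection).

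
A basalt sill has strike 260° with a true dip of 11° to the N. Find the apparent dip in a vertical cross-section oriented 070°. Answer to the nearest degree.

2°

The section lies 10° from the strike.
tan(apparent dip) = tan 11° · sin 10° = 0.0338
α = arctan(0.0338) = 1.93°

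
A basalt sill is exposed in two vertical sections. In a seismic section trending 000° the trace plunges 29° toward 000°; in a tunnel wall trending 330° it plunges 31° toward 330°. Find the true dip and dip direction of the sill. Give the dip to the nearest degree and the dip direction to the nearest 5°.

Each apparent-dip line lies in the plane. As unit vectors (x east, y north, z up), v₁ plunges 29°→000° and v₂ plunges 31°→330°.
Cross product v₁ × v₂ gives the pole to the plane: n ∝ (-0.091, 0.208, 0.375).
Dip δ = arctan(|n_h|/n_z) = arctan(0.227/0.375) = 31.2°.
The horizontal component of n points toward azimuth atan2(n_x, n_y) = 336°, the dip direction.

true dip 31°, dip direction 335°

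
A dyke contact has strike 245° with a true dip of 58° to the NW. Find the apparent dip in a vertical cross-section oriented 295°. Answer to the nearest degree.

The strike is 245° and the section trends 295°; the acute angle between them is β = 50°.
tan α = tan 58° × sin 50° = 1.6003 × 0.7660 = 1.2259
apparent dip = arctan 1.2259 = 50.80°

51°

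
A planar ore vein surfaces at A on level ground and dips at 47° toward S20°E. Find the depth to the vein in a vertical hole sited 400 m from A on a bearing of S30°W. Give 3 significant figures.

The hole lies 50° from the dip direction, so the down-dip offset is 400 × cos 50° = 257.12 m.
Depth = down-dip offset × tan(dip) = 257.12 × tan 47° = 257.12 × 1.0724
Depth = 275.72 m

276 m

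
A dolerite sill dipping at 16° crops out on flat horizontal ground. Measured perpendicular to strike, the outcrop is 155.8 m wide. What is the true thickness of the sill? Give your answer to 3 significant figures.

True thickness t = w · sin(dip) = 155.8 × sin 16°
t = 155.8 × 0.2756 = 42.944 m

42.9 m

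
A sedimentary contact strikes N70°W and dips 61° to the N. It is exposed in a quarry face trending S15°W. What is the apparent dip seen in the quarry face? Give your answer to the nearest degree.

The strike is N70°W and the section trends S15°W; the acute angle between them is β = 85°.
tan α = tan 61° × sin 85° = 1.8040 × 0.9962 = 1.7972
apparent dip = arctan 1.7972 = 60.91°

61°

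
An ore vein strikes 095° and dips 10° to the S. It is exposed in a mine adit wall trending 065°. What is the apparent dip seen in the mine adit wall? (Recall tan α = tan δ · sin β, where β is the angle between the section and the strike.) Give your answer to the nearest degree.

5°

Angle between strike (095°) and section (065°): β = 30°.
tan α = tan 10° × sin 30° = 0.1763 × 0.5000 = 0.0882
apparent dip = arctan 0.0882 = 5.04°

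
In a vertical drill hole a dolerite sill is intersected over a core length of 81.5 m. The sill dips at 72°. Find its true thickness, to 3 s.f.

True thickness t = h · cos(dip) = 81.5 × cos 72°
t = 81.5 × 0.3090 = 25.185 m

25.2 m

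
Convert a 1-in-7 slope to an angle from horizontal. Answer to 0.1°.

tan θ = 1/7 = 0.1429
θ = arctan(0.1429) = 8.13°

8.1°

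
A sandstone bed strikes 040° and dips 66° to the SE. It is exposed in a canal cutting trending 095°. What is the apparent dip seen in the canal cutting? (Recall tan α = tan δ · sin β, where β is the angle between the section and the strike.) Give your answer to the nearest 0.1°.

61.5°

The section lies 55° from the strike.
tan(apparent dip) = tan 66° · sin 55° = 1.8398
α = arctan(1.8398) = 61.47°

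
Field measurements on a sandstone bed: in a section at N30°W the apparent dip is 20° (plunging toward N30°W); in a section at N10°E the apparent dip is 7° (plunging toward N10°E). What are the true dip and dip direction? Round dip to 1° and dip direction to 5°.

The two traces are lines in the plane: v₁ = (sin 330°·cos 20°, cos 330°·cos 20°, −sin 20°), v₂ = (sin 10°·cos 7°, cos 10°·cos 7°, −sin 7°).
n = v₁ × v₂ = (-0.235, 0.116, 0.600) (taken with n_z > 0).
Dip δ = arctan(|n_h|/n_z) = arctan(0.262/0.600) = 23.6°.
Dip direction = azimuth of (n_x, n_y) = atan2(-0.235, 0.116) = 296°.

true dip 24°, dip direction 295°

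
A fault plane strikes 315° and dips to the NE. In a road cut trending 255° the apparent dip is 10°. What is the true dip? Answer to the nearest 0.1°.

11.5°

β = acute angle between strike 315° and section 255° = 60°.
tan(true dip) = tan 10° / sin 60° = 0.2036
δ = arctan(0.2036) = 11.51°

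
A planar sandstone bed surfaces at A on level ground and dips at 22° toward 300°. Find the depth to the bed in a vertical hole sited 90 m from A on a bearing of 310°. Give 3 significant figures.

35.8 m

The hole lies 10° from the dip direction, so the down-dip offset is 90 × cos 10° = 88.63 m.
Depth = down-dip offset × tan(dip) = 88.63 × tan 22° = 88.63 × 0.4040
Depth = 35.81 m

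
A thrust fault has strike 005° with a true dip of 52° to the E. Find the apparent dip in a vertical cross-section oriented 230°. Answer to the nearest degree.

The strike is 005° and the section trends 230°; the acute angle between them is β = 45°.
tan(apparent dip) = tan 52° · sin 45° = 0.9051
α = arctan(0.9051) = 42.15°

42°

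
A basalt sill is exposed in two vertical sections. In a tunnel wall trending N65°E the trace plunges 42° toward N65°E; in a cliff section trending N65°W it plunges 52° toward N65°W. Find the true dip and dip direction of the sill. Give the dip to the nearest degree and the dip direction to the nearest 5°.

Represent each trace as a vector plunging at its apparent dip toward its trend (east-north-up frame): v₁ = (0.674, 0.314, -0.669), v₂ = (-0.558, 0.260, -0.788).
n = v₁ × v₂ = (-0.073, 0.904, 0.350) (taken with n_z > 0).
Dip δ = arctan(|n_h|/n_z) = arctan(0.907/0.350) = 68.9°.
Dip direction = azimuth of (n_x, n_y) = atan2(-0.073, 0.904) = 355°.

true dip 69°, dip direction 355°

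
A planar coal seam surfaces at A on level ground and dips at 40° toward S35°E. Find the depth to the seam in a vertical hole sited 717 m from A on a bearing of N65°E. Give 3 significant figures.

The hole lies 80° from the dip direction, so the down-dip offset is 717 × cos 80° = 124.51 m.
Depth = down-dip offset × tan(dip) = 124.51 × tan 40° = 124.51 × 0.8391
Depth = 104.47 m

104 m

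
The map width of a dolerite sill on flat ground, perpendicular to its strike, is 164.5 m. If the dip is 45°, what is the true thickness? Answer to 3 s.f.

True thickness t = w · sin(dip) = 164.5 × sin 45°
t = 164.5 × 0.7071 = 116.319 m

116 m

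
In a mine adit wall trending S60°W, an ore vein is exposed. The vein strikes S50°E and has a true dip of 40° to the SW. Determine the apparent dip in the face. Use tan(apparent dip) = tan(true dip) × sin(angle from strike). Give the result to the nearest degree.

The section lies 70° from the strike.
tan α = tan 40° × sin 70° = 0.8391 × 0.9397 = 0.7885
α = arctan(0.7885) = 38.26°

38°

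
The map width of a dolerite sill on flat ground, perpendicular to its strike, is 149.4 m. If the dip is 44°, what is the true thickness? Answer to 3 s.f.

104 m

True thickness t = w · sin(dip) = 149.4 × sin 44°
t = 149.4 × 0.6947 = 103.782 m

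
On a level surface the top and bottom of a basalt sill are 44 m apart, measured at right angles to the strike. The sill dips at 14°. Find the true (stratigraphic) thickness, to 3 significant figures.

10.6 m

True thickness t = w · sin(dip) = 44 × sin 14°
t = 44 × 0.2419 = 10.645 m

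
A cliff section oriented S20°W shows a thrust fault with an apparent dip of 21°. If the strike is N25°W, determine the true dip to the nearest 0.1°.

28.5°

The section is 45° from the strike.
tan δ = tan α / sin β = tan 21° / sin 45° = 0.3839 / 0.7071 = 0.5429
δ = arctan(0.5429) = 28.50°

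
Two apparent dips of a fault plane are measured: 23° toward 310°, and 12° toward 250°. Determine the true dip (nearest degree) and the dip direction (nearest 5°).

Each apparent-dip line lies in the plane. As unit vectors (x east, y north, z up), v₁ plunges 23°→310° and v₂ plunges 12°→250°.
Cross product v₁ × v₂ gives the pole to the plane: n ∝ (-0.254, 0.213, 0.780).
Dip δ = arctan(|n_h|/n_z) = arctan(0.331/0.780) = 23.0°.
Dip direction = azimuth of (n_x, n_y) = atan2(-0.254, 0.213) = 310°.

true dip 23°, dip direction 310°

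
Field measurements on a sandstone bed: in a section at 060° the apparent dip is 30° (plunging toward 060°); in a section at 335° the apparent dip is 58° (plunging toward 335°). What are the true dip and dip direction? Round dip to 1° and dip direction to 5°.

Each apparent-dip line lies in the plane. As unit vectors (x east, y north, z up), v₁ plunges 30°→060° and v₂ plunges 58°→335°.
n = v₁ × v₂ = (-0.127, 0.748, 0.457) (taken with n_z > 0).
Dip δ = arctan(|n_h|/n_z) = arctan(0.759/0.457) = 58.9°.
The horizontal component of n points toward azimuth atan2(n_x, n_y) = 350°, the dip direction.

true dip 59°, dip direction 350°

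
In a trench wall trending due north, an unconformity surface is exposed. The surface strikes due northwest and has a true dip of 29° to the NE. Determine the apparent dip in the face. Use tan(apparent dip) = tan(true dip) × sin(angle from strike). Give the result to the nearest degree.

The section lies 45° from the strike.
tan α = tan 29° × sin 45° = 0.5543 × 0.7071 = 0.3920
α = arctan(0.3920) = 21.40°

21°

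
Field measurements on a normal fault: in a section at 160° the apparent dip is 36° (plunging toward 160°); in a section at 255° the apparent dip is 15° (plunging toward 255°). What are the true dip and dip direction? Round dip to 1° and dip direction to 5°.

true dip 39°, dip direction 185°

The two traces are lines in the plane: v₁ = (sin 160°·cos 36°, cos 160°·cos 36°, −sin 36°), v₂ = (sin 255°·cos 15°, cos 255°·cos 15°, −sin 15°).
n = v₁ × v₂ = (-0.050, -0.620, 0.778) (taken with n_z > 0).
True dip = arccos(n_z / |n|) = arccos(0.7812) = 38.6°.
Dip direction = atan2(-0.050, -0.620) = 185° (azimuth of n's horizontal projection).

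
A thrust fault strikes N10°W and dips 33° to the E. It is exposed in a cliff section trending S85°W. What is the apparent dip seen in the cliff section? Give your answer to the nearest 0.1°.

The section lies 85° from the strike.
tan α = tan 33° × sin 85° = 0.6494 × 0.9962 = 0.6469
apparent dip = arctan 0.6469 = 32.90°

32.9°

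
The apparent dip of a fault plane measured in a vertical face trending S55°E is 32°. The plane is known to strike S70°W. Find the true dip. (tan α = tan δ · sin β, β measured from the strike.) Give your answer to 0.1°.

37.3°

The section is 55° from the strike.
tan δ = tan α / sin β = tan 32° / sin 55° = 0.6249 / 0.8192 = 0.7628
true dip = arctan 0.7628 = 37.34°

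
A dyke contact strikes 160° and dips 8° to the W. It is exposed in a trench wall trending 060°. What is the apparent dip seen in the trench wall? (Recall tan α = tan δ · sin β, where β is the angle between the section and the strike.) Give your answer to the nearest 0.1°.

7.9°

The strike is 160° and the section trends 060°; the acute angle between them is β = 80°.
tan α = tan 8° × sin 80° = 0.1405 × 0.9848 = 0.1384
α = arctan(0.1384) = 7.88°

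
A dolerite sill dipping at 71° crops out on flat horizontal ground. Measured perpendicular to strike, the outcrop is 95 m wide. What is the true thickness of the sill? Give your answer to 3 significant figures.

89.8 m

True thickness t = w · sin(dip) = 95 × sin 71°
t = 95 × 0.9455 = 89.824 m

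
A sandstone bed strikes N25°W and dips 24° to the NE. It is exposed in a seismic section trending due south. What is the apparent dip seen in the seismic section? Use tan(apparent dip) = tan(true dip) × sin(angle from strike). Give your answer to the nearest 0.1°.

10.7°

The section lies 25° from the strike.
tan α = tan 24° × sin 25° = 0.4452 × 0.4226 = 0.1882
α = arctan(0.1882) = 10.66°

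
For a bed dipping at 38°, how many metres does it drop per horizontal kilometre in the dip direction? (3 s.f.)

drop per km = 1000 × tan 38° = 1000 × 0.7813

781 m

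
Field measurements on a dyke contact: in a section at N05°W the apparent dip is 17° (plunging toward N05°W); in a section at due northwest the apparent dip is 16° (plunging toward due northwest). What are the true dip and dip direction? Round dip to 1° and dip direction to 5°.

Represent each trace as a vector plunging at its apparent dip toward its trend (east-north-up frame): v₁ = (-0.083, 0.953, -0.292), v₂ = (-0.680, 0.680, -0.276).
n = v₁ × v₂ = (-0.064, 0.176, 0.591) (taken with n_z > 0).
Dip δ = arctan(|n_h|/n_z) = arctan(0.187/0.591) = 17.6°.
Dip direction = atan2(-0.064, 0.176) = 340° (azimuth of n's horizontal projection).

true dip 18°, dip direction 340°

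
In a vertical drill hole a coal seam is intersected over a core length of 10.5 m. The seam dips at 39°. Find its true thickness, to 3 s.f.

8.16 m

True thickness t = h · cos(dip) = 10.5 × cos 39°
t = 10.5 × 0.7771 = 8.160 m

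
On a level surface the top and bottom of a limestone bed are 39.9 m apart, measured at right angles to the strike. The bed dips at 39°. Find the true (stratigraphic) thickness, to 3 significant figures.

True thickness t = w · sin(dip) = 39.9 × sin 39°
t = 39.9 × 0.6293 = 25.110 m

25.1 m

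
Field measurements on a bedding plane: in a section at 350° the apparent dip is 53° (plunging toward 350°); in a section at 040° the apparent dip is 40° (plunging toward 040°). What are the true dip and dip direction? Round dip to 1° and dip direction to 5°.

The two traces are lines in the plane: v₁ = (sin 350°·cos 53°, cos 350°·cos 53°, −sin 53°), v₂ = (sin 40°·cos 40°, cos 40°·cos 40°, −sin 40°).
The plane normal is n = v₁ × v₂ ∝ (-0.088, 0.460, 0.353).
True dip = arccos(n_z / |n|) = arccos(0.6018) = 53.0°.
Dip direction = atan2(-0.088, 0.460) = 349° (azimuth of n's horizontal projection).

true dip 53°, dip direction 350°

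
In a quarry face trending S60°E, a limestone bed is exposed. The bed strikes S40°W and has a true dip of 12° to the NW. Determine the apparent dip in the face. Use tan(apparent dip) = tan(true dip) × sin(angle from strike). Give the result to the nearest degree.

12°

The strike is S40°W and the section trends S60°E; the acute angle between them is β = 80°.
tan α = tan 12° × sin 80° = 0.2126 × 0.9848 = 0.2093
apparent dip = arctan 0.2093 = 11.82°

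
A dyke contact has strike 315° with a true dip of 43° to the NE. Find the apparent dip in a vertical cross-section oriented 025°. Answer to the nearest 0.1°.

41.2°

Angle between strike (315°) and section (025°): β = 70°.
tan(apparent dip) = tan 43° · sin 70° = 0.8763
α = arctan(0.8763) = 41.23°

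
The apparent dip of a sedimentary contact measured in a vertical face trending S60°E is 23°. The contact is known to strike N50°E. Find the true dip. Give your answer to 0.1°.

24.3°

β = acute angle between strike N50°E and section S60°E = 70°.
tan δ = tan α / sin β = tan 23° / sin 70° = 0.4245 / 0.9397 = 0.4517
δ = arctan(0.4517) = 24.31°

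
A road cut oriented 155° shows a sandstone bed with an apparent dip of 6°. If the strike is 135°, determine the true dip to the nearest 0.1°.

17.1°

β = acute angle between strike 135° and section 155° = 20°.
tan δ = tan α / sin β = tan 6° / sin 20° = 0.1051 / 0.3420 = 0.3073
δ = arctan(0.3073) = 17.08°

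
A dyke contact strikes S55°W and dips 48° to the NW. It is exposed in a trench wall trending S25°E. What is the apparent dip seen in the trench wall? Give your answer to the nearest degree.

Angle between strike (S55°W) and section (S25°E): β = 80°.
tan α = tan 48° × sin 80° = 1.1106 × 0.9848 = 1.0937
α = arctan(1.0937) = 47.56°

48°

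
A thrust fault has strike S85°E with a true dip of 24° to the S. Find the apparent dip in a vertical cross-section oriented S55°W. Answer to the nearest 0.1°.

The section lies 40° from the strike.
tan(apparent dip) = tan 24° · sin 40° = 0.2862
α = arctan(0.2862) = 15.97°

16.0°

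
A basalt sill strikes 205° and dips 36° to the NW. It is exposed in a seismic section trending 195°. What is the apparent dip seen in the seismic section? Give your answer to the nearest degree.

The strike is 205° and the section trends 195°; the acute angle between them is β = 10°.
tan(apparent dip) = tan 36° · sin 10° = 0.1262
α = arctan(0.1262) = 7.19°

7°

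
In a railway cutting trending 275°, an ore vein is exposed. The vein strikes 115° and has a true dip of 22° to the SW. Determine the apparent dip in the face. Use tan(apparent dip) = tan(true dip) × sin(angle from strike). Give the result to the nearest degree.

The section lies 20° from the strike.
tan α = tan 22° × sin 20° = 0.4040 × 0.3420 = 0.1382
apparent dip = arctan 0.1382 = 7.87°

8°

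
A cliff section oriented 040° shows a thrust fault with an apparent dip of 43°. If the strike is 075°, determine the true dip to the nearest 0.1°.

β = acute angle between strike 075° and section 040° = 35°.
tan(true dip) = tan 43° / sin 35° = 1.6258
δ = arctan(1.6258) = 58.40°

58.4°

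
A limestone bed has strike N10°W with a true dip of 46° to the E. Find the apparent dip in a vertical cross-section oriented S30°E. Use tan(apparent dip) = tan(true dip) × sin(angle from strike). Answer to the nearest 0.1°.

19.5°

Angle between strike (N10°W) and section (S30°E): β = 20°.
tan α = tan 46° × sin 20° = 1.0355 × 0.3420 = 0.3542
α = arctan(0.3542) = 19.50°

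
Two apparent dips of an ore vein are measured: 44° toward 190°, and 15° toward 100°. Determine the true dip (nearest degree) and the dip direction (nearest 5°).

true dip 45°, dip direction 175°

Each apparent-dip line lies in the plane. As unit vectors (x east, y north, z up), v₁ plunges 44°→190° and v₂ plunges 15°→100°.
The plane normal is n = v₁ × v₂ ∝ (0.067, -0.693, 0.695).
tan δ = √(n_x²+n_y²)/n_z = 0.696/0.695, so δ = 45.1°.
Dip direction = azimuth of (n_x, n_y) = atan2(0.067, -0.693) = 174°.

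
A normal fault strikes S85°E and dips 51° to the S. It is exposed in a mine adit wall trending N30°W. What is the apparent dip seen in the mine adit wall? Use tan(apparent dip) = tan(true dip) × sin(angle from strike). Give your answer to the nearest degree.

45°

The strike is S85°E and the section trends N30°W; the acute angle between them is β = 55°.
tan(apparent dip) = tan 51° · sin 55° = 1.0116
apparent dip = arctan 1.0116 = 45.33°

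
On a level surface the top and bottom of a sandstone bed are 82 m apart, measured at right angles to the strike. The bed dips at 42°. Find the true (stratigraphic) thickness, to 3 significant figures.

True thickness t = w · sin(dip) = 82 × sin 42°
t = 82 × 0.6691 = 54.869 m

54.9 m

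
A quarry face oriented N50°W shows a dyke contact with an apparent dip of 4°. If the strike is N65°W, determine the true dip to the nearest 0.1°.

β = acute angle between strike N65°W and section N50°W = 15°.
tan(true dip) = tan 4° / sin 15° = 0.2702
δ = arctan(0.2702) = 15.12°

15.1°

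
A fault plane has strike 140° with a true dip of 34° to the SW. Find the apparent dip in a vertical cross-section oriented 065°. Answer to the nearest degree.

The section lies 75° from the strike.
tan(apparent dip) = tan 34° · sin 75° = 0.6515
apparent dip = arctan 0.6515 = 33.09°

33°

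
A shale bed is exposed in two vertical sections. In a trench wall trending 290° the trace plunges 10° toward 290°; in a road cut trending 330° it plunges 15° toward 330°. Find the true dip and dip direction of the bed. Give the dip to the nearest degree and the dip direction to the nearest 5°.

Represent each trace as a vector plunging at its apparent dip toward its trend (east-north-up frame): v₁ = (-0.925, 0.337, -0.174), v₂ = (-0.483, 0.837, -0.259).
n = v₁ × v₂ = (-0.058, 0.156, 0.611) (taken with n_z > 0).
tan δ = √(n_x²+n_y²)/n_z = 0.166/0.611, so δ = 15.2°.
The horizontal component of n points toward azimuth atan2(n_x, n_y) = 340°, the dip direction.

true dip 15°, dip direction 340°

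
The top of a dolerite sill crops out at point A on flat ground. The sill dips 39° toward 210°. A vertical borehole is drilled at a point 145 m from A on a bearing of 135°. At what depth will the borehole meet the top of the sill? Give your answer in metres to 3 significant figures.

30.4 m

The hole lies 75° from the dip direction, so the down-dip offset is 145 × cos 75° = 37.53 m.
Depth = down-dip offset × tan(dip) = 37.53 × tan 39° = 37.53 × 0.8098
Depth = 30.39 m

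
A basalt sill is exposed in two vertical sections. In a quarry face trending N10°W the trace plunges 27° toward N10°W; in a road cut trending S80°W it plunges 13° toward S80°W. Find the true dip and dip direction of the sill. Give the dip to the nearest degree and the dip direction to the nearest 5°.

Each apparent-dip line lies in the plane. As unit vectors (x east, y north, z up), v₁ plunges 27°→N10°W and v₂ plunges 13°→S80°W.
Cross product v₁ × v₂ gives the pole to the plane: n ∝ (-0.274, 0.401, 0.868).
tan δ = √(n_x²+n_y²)/n_z = 0.486/0.868, so δ = 29.2°.
The horizontal component of n points toward azimuth atan2(n_x, n_y) = 326°, the dip direction.

true dip 29°, dip direction 325°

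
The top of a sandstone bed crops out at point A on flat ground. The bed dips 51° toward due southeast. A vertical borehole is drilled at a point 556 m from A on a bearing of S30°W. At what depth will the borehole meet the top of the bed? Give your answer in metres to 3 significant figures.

The hole lies 75° from the dip direction, so the down-dip offset is 556 × cos 75° = 143.90 m.
Depth = down-dip offset × tan(dip) = 143.90 × tan 51° = 143.90 × 1.2349
Depth = 177.71 m

178 m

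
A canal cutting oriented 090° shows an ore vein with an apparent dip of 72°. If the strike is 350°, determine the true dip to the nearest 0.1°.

The section is 80° from the strike.
tan δ = tan α / sin β = tan 72° / sin 80° = 3.0777 / 0.9848 = 3.1252
true dip = arctan 3.1252 = 72.26°

72.3°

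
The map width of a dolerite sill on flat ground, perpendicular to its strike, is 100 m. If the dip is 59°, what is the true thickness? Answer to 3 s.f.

True thickness t = w · sin(dip) = 100 × sin 59°
t = 100 × 0.8572 = 85.717 m

85.7 m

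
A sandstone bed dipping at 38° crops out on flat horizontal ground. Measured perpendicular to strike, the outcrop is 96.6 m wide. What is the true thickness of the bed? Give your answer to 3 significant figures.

True thickness t = w · sin(dip) = 96.6 × sin 38°
t = 96.6 × 0.6157 = 59.473 m

59.5 m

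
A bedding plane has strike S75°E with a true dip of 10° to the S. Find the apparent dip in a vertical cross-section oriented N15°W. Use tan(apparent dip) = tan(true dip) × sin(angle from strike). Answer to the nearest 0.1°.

Angle between strike (S75°E) and section (N15°W): β = 60°.
tan(apparent dip) = tan 10° · sin 60° = 0.1527
apparent dip = arctan 0.1527 = 8.68°

8.7°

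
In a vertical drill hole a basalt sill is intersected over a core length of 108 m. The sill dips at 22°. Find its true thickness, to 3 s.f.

100 m

True thickness t = h · cos(dip) = 108 × cos 22°
t = 108 × 0.9272 = 100.136 m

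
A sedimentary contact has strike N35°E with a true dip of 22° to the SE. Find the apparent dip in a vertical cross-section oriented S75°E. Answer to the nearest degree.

21°

The section lies 70° from the strike.
tan α = tan 22° × sin 70° = 0.4040 × 0.9397 = 0.3797
α = arctan(0.3797) = 20.79°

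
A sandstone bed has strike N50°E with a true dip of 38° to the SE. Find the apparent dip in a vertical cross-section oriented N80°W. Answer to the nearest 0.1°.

The strike is N50°E and the section trends N80°W; the acute angle between them is β = 50°.
tan(apparent dip) = tan 38° · sin 50° = 0.5985
α = arctan(0.5985) = 30.90°

30.9°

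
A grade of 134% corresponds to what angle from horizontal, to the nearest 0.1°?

tan θ = 134/100 = 1.3400
θ = arctan(1.3400) = 53.27°

53.3°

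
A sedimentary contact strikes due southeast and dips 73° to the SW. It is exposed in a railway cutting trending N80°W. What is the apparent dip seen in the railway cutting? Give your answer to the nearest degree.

62°

The section lies 35° from the strike.
tan(apparent dip) = tan 73° · sin 35° = 1.8761
apparent dip = arctan 1.8761 = 61.94°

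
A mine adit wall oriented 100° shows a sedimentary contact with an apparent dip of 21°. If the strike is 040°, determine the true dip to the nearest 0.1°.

23.9°

The section is 60° from the strike.
tan(true dip) = tan 21° / sin 60° = 0.4432
true dip = arctan 0.4432 = 23.91°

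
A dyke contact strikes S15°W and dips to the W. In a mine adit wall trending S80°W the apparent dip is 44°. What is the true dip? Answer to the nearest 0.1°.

The section is 65° from the strike.
tan(true dip) = tan 44° / sin 65° = 1.0655
δ = arctan(1.0655) = 46.82°

46.8°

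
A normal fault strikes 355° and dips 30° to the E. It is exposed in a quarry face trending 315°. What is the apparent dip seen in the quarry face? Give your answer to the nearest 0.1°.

20.4°

The strike is 355° and the section trends 315°; the acute angle between them is β = 40°.
tan α = tan 30° × sin 40° = 0.5774 × 0.6428 = 0.3711
apparent dip = arctan 0.3711 = 20.36°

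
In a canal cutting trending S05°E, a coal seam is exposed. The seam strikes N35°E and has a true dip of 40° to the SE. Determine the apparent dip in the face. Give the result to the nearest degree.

Angle between strike (N35°E) and section (S05°E): β = 40°.
tan α = tan 40° × sin 40° = 0.8391 × 0.6428 = 0.5394
apparent dip = arctan 0.5394 = 28.34°

28°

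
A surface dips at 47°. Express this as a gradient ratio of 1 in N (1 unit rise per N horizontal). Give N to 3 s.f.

1 in 0.933

1 : N means tan θ = 1/N, so N = 1/tan 47° = 1/1.0724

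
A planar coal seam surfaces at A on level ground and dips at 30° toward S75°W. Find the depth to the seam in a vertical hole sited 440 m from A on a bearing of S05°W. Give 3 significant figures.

86.9 m

The hole lies 70° from the dip direction, so the down-dip offset is 440 × cos 70° = 150.49 m.
Depth = down-dip offset × tan(dip) = 150.49 × tan 30° = 150.49 × 0.5774
Depth = 86.88 m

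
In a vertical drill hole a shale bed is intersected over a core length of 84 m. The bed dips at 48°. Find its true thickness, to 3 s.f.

56.2 m

True thickness t = h · cos(dip) = 84 × cos 48°
t = 84 × 0.6691 = 56.207 m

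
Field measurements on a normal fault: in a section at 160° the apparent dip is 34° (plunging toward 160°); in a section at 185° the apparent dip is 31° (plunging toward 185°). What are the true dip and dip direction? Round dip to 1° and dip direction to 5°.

Each apparent-dip line lies in the plane. As unit vectors (x east, y north, z up), v₁ plunges 34°→160° and v₂ plunges 31°→185°.
n = v₁ × v₂ = (0.076, -0.188, 0.300) (taken with n_z > 0).
True dip = arccos(n_z / |n|) = arccos(0.8289) = 34.0°.
The horizontal component of n points toward azimuth atan2(n_x, n_y) = 158°, the dip direction.

true dip 34°, dip direction 160°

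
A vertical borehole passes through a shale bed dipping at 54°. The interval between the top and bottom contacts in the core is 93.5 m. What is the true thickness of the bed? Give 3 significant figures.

True thickness t = h · cos(dip) = 93.5 × cos 54°
t = 93.5 × 0.5878 = 54.958 m

55.0 m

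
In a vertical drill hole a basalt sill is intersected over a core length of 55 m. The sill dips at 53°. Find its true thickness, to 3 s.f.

33.1 m

True thickness t = h · cos(dip) = 55 × cos 53°
t = 55 × 0.6018 = 33.100 m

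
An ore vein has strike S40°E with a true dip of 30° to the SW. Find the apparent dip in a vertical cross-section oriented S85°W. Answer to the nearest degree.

25°

The strike is S40°E and the section trends S85°W; the acute angle between them is β = 55°.
tan(apparent dip) = tan 30° · sin 55° = 0.4729
apparent dip = arctan 0.4729 = 25.31°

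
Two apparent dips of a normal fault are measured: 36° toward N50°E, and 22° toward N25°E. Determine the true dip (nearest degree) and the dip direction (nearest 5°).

Each apparent-dip line lies in the plane. As unit vectors (x east, y north, z up), v₁ plunges 36°→N50°E and v₂ plunges 22°→N25°E.
The plane normal is n = v₁ × v₂ ∝ (0.299, 0.002, 0.317).
tan δ = √(n_x²+n_y²)/n_z = 0.299/0.317, so δ = 43.3°.
The horizontal component of n points toward azimuth atan2(n_x, n_y) = 90°, the dip direction.

true dip 43°, dip direction 090°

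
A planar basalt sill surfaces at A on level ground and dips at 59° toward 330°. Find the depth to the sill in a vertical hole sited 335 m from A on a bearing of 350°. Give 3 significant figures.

The hole lies 20° from the dip direction, so the down-dip offset is 335 × cos 20° = 314.80 m.
Depth = down-dip offset × tan(dip) = 314.80 × tan 59° = 314.80 × 1.6643
Depth = 523.91 m

524 m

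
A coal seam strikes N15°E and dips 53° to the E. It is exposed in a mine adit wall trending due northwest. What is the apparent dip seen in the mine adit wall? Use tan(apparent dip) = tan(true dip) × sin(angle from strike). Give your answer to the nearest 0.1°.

The strike is N15°E and the section trends due northwest; the acute angle between them is β = 60°.
tan α = tan 53° × sin 60° = 1.3270 × 0.8660 = 1.1493
α = arctan(1.1493) = 48.97°

49.0°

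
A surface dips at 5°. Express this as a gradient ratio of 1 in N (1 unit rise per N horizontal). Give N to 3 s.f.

1 in 11.4

1 : N means tan θ = 1/N, so N = 1/tan 5° = 1/0.0875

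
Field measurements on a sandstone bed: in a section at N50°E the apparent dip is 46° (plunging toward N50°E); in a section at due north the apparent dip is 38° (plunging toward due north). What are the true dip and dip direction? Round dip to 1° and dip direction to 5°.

Represent each trace as a vector plunging at its apparent dip toward its trend (east-north-up frame): v₁ = (0.532, 0.447, -0.719), v₂ = (0.000, 0.788, -0.616).
Cross product v₁ × v₂ gives the pole to the plane: n ∝ (0.292, 0.328, 0.419).
tan δ = √(n_x²+n_y²)/n_z = 0.439/0.419, so δ = 46.3°.
The horizontal component of n points toward azimuth atan2(n_x, n_y) = 42°, the dip direction.

true dip 46°, dip direction 040°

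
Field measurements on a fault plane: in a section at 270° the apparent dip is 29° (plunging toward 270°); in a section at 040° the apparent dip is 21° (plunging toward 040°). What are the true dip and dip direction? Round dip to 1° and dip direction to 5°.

Represent each trace as a vector plunging at its apparent dip toward its trend (east-north-up frame): v₁ = (-0.875, -0.000, -0.485), v₂ = (0.600, 0.715, -0.358).
n = v₁ × v₂ = (-0.347, 0.604, 0.625) (taken with n_z > 0).
tan δ = √(n_x²+n_y²)/n_z = 0.697/0.625, so δ = 48.1°.
The horizontal component of n points toward azimuth atan2(n_x, n_y) = 330°, the dip direction.

true dip 48°, dip direction 330°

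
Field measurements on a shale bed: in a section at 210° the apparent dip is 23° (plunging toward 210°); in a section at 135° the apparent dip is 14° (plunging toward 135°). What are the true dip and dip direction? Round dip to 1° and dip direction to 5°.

The two traces are lines in the plane: v₁ = (sin 210°·cos 23°, cos 210°·cos 23°, −sin 23°), v₂ = (sin 135°·cos 14°, cos 135°·cos 14°, −sin 14°).
n = v₁ × v₂ = (-0.075, -0.379, 0.863) (taken with n_z > 0).
True dip = arccos(n_z / |n|) = arccos(0.9125) = 24.1°.
Dip direction = azimuth of (n_x, n_y) = atan2(-0.075, -0.379) = 191°.

true dip 24°, dip direction 190°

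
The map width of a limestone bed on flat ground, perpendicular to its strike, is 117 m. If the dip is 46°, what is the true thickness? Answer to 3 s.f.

84.2 m

True thickness t = w · sin(dip) = 117 × sin 46°
t = 117 × 0.7193 = 84.163 m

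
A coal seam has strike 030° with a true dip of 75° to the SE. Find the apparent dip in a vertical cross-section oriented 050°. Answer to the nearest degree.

52°

Angle between strike (030°) and section (050°): β = 20°.
tan α = tan 75° × sin 20° = 3.7321 × 0.3420 = 1.2764
apparent dip = arctan 1.2764 = 51.92°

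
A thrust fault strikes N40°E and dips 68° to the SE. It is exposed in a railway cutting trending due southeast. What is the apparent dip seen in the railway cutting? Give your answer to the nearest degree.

68°

The strike is N40°E and the section trends due southeast; the acute angle between them is β = 85°.
tan α = tan 68° × sin 85° = 2.4751 × 0.9962 = 2.4657
α = arctan(2.4657) = 67.92°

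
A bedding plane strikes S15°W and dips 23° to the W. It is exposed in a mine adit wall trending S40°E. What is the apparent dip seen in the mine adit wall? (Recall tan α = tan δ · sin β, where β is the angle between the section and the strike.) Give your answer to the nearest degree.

19°

The section lies 55° from the strike.
tan(apparent dip) = tan 23° · sin 55° = 0.3477
α = arctan(0.3477) = 19.17°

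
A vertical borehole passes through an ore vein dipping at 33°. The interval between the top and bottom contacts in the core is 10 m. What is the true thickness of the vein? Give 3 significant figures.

8.39 m

True thickness t = h · cos(dip) = 10 × cos 33°
t = 10 × 0.8387 = 8.387 m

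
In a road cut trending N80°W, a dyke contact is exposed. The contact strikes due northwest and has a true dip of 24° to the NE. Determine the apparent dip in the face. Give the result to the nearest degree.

Angle between strike (due northwest) and section (N80°W): β = 35°.
tan α = tan 24° × sin 35° = 0.4452 × 0.5736 = 0.2554
α = arctan(0.2554) = 14.33°

14°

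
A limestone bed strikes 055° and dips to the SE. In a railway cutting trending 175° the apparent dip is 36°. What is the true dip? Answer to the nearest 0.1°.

The section is 60° from the strike.
tan δ = tan α / sin β = tan 36° / sin 60° = 0.7265 / 0.8660 = 0.8389
true dip = arctan 0.8389 = 39.99°

40.0°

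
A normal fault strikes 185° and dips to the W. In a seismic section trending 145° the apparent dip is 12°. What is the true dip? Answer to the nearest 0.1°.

The section is 40° from the strike.
tan δ = tan α / sin β = tan 12° / sin 40° = 0.2126 / 0.6428 = 0.3307
true dip = arctan 0.3307 = 18.30°

18.3°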